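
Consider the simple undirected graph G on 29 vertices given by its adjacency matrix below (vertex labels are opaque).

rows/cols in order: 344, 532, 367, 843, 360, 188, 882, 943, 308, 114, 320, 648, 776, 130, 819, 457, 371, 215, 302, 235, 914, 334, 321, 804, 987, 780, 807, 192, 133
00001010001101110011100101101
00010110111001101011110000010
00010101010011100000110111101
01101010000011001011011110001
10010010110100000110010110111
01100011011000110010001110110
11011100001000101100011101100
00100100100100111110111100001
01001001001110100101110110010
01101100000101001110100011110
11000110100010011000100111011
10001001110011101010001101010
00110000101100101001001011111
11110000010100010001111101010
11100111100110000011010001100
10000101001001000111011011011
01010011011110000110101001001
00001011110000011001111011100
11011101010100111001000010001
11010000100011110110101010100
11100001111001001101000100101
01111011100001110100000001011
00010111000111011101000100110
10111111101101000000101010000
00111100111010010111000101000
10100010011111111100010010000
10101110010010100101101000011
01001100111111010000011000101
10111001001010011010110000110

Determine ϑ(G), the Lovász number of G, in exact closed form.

sqrt(29)

deg(943) = 14; N(943) = {367, 188, 308, 648, 819, 457, 371, 215, 302, 914, 334, 321, 804, 133}.
N(843) = {532, 367, 360, 882, 776, 130, 371, 302, 235, 334, 321, 804, 987, 133}, |N(843)| = 14.
Vertex 987 has 14 neighbors: 367, 843, 360, 188, 308, 114, 320, 776, 457, 215, 302, 235, 804, 780.
deg(371) = 14; N(371) = {532, 843, 882, 943, 114, 320, 648, 776, 215, 302, 914, 321, 780, 133}.
14-regular, N=29; SR(29,14,6,7) — a Paley graph.
spec(A) ≈ [14.0, 2.192582, -3.192582] (distinct, 6 d.p.).
Lovász (edge-transitive): ϑ = −29·(-sqrt(29)/2 - 1/2)/((14)−(-sqrt(29)/2 - 1/2)) = sqrt(29).
= 5.385165… (decimal).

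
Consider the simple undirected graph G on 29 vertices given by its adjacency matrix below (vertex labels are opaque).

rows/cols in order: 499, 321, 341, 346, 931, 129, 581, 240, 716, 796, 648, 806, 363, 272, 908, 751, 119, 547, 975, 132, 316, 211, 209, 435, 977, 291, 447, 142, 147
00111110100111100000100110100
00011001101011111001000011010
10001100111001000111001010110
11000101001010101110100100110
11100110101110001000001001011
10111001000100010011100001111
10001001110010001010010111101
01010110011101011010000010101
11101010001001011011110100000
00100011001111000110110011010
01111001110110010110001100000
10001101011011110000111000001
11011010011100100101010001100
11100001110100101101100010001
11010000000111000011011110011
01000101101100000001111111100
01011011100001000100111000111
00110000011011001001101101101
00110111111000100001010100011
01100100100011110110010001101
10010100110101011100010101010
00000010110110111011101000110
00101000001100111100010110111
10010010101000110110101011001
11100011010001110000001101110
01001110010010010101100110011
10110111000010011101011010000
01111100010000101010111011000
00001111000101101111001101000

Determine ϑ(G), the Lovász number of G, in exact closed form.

deg(321) = 14; N(321) = {346, 931, 240, 716, 648, 363, 272, 908, 751, 119, 132, 977, 291, 142}.
N(931) = {499, 321, 341, 129, 581, 716, 648, 806, 363, 119, 209, 291, 142, 147}, |N(931)| = 14.
N(363) = {499, 321, 346, 931, 581, 796, 648, 806, 908, 547, 132, 211, 291, 447}, |N(363)| = 14.
N(209) = {341, 931, 648, 806, 908, 751, 119, 547, 211, 435, 977, 447, 142, 147}, |N(209)| = 14.
deg(v) = 14 for all v (|V|=29); strongly regular (29,14,6,7).
spec(A) ≈ [14.0, 2.193, -3.193] (distinct, 3 d.p.).
Lovász: ϑ = −29(-sqrt(29)/2 - 1/2)/(14+-(-sqrt(29)/2 - 1/2)) = sqrt(29).
≈ 5.385164807 (to 9 d.p.).

sqrt(29)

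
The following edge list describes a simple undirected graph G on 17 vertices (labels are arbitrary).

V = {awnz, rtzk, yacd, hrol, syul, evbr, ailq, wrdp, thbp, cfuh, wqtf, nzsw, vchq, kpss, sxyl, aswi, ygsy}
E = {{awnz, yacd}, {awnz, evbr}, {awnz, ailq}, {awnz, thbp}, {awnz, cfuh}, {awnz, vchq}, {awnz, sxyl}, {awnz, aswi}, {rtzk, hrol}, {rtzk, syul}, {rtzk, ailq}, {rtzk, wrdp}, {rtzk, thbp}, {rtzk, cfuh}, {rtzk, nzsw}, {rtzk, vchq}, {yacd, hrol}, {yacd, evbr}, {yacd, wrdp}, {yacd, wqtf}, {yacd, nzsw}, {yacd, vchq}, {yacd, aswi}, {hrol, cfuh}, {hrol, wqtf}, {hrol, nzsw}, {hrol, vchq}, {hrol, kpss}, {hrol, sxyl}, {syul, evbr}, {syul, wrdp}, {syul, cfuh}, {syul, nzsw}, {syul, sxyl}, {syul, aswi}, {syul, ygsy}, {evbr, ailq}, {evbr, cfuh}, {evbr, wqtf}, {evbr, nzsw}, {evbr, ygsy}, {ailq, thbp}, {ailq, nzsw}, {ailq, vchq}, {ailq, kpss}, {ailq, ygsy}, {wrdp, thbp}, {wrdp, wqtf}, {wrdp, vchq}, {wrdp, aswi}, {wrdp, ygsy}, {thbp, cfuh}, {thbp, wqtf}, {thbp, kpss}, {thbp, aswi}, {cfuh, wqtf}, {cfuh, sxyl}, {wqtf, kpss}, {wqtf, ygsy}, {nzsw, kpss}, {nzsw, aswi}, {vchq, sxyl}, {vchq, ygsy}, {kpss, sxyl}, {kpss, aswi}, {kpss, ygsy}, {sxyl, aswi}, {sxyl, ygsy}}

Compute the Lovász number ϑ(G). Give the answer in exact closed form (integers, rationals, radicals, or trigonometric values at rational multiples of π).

Vertex rtzk has 8 neighbors: hrol, syul, ailq, wrdp, thbp, cfuh, nzsw, vchq.
Vertex sxyl has 8 neighbors: awnz, hrol, syul, cfuh, vchq, kpss, aswi, ygsy.
deg(vchq) = 8; N(vchq) = {awnz, rtzk, yacd, hrol, ailq, wrdp, sxyl, ygsy}.
N(aswi) = {awnz, yacd, syul, wrdp, thbp, nzsw, kpss, sxyl}, |N(aswi)| = 8.
G on 17 vertices is 8-regular; SR(17,8,3,4) — a Paley graph.
A has 3 distinct eigenvalues ≈ [8.0, 1.562, -2.562].
With N=17: ϑ(G) = 17·(-(-sqrt(17)/2 - 1/2))/(8−(-sqrt(17)/2 - 1/2)) = sqrt(17).
≈ 4.12310563 (to 8 d.p.).

sqrt(17)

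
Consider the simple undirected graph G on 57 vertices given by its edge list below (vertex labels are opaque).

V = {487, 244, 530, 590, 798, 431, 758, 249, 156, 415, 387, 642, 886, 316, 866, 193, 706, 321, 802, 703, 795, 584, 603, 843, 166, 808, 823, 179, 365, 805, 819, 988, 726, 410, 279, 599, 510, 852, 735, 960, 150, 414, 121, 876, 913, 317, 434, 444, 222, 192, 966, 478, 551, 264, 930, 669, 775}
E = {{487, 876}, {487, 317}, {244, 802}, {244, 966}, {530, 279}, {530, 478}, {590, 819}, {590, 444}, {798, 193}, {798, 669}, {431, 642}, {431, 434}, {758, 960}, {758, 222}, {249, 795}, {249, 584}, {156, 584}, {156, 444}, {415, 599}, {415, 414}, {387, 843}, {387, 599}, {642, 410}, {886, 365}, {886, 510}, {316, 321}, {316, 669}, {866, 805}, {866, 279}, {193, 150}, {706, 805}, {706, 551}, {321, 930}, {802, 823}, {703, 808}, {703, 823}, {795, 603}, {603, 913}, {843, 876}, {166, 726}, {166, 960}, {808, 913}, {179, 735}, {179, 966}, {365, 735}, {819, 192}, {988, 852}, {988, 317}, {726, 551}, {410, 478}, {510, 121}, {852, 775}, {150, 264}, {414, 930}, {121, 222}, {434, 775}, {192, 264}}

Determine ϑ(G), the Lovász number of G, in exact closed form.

57*cos(pi/57)/(cos(pi/57) + 1)

N(758) = {960, 222}, |N(758)| = 2.
N(886) = {365, 510}, |N(886)| = 2.
N(913) = {603, 808}, |N(913)| = 2.
Vertex 121 has 2 neighbors: 510, 222.
G on 57 vertices is 2-regular; the odd cycle C_{57}.
The 29 distinct eigenvalues: [2.0, 1.987861, 1.951593, 1.891634, 1.808714, 1.703839, 1.578281, 1.433565, 1.271447, 1.093896, 0.903067, 0.701275, 0.490971, 0.274707, 0.055109, -0.165159, -0.383421, -0.59703, -0.803391, -1.0, -1.184471, -1.354563, -1.508213, -1.643556, -1.758948, -1.852988, -1.924536, -1.972723, -1.996963].
Lovász (edge-transitive): ϑ = −57·(-2*cos(pi/57))/((2)−(-2*cos(pi/57))) = 57*cos(pi/57)/(cos(pi/57) + 1).
≈ 28.47835 (to 5 d.p.).
α=28, χ(Ḡ)=29; ϑ=57*cos(pi/57)/(cos(pi/57) + 1) lies between (both strict).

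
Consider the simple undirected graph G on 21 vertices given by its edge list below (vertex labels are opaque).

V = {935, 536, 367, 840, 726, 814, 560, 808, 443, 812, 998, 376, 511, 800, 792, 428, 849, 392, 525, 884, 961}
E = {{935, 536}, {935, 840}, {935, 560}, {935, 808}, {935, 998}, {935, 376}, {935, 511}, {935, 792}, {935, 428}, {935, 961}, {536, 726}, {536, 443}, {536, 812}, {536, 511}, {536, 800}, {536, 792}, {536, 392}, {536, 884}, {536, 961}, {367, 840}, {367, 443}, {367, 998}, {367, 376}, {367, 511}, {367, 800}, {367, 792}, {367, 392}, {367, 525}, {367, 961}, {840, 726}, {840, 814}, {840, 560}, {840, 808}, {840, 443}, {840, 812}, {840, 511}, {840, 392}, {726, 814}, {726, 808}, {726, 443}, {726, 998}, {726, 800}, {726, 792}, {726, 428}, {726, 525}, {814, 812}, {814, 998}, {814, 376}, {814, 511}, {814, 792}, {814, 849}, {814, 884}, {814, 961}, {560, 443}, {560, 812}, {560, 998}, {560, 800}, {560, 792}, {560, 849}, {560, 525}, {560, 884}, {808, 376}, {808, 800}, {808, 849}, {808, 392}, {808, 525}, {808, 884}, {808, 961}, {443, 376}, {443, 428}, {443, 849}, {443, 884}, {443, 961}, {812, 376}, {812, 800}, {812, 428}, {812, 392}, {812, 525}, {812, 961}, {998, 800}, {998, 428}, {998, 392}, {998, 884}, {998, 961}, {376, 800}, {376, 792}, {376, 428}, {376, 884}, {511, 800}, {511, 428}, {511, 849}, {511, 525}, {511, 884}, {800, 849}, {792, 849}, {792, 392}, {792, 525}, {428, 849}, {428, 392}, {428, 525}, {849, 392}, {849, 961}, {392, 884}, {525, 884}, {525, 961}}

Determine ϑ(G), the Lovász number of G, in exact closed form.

N(849) = {814, 560, 808, 443, 511, 800, 792, 428, 392, 961}, |N(849)| = 10.
deg(726) = 10; N(726) = {536, 840, 814, 808, 443, 998, 800, 792, 428, 525}.
deg(884) = 10; N(884) = {536, 814, 560, 808, 443, 998, 376, 511, 392, 525}.
N(812) = {536, 840, 814, 560, 376, 800, 428, 392, 525, 961}, |N(812)| = 10.
G on 21 vertices is 10-regular; this is K(7,2), the Kneser graph.
A has 3 distinct eigenvalues ≈ [10.0, 1.0, -4.0].
Lovász: ϑ = −21(-4)/(10+-1*(-4)) = 6.
ϑ(G) ≈ 6.00000000.

6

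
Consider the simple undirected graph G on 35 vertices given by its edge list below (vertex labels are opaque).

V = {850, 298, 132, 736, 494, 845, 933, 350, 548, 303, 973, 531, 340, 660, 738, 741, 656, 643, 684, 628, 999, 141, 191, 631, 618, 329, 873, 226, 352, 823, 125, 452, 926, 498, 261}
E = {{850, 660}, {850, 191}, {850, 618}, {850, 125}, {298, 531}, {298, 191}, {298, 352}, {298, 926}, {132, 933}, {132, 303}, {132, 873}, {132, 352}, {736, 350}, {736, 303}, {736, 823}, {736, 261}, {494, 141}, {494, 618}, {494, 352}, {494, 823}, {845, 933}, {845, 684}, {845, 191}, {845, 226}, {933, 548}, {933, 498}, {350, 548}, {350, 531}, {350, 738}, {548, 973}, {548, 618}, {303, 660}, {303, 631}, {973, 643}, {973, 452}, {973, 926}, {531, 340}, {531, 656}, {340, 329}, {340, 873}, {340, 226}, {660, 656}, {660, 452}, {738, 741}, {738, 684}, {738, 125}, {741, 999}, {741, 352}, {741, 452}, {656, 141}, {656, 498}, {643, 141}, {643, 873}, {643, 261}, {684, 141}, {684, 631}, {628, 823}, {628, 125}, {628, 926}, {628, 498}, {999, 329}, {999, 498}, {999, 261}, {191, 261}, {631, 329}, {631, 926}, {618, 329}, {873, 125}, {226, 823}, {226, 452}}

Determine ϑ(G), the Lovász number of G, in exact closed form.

15

Vertex 738 has 4 neighbors: 350, 741, 684, 125.
Vertex 618 has 4 neighbors: 850, 494, 548, 329.
deg(926) = 4; N(926) = {298, 973, 628, 631}.
deg(191) = 4; N(191) = {850, 298, 845, 261}.
deg(v) = 4 for all v (|V|=35); Kneser K(7,3) on C(7,3)=35 vertices.
spec(A) ≈ [4.0, 2.0, -1.0, -3.0] (distinct, 4 d.p.).
ϑ = −N·λ_min/(λ_max−λ_min) = −35·(-3)/(4−(-3)) = 15.
≈ 15.000000000 (to 9 d.p.).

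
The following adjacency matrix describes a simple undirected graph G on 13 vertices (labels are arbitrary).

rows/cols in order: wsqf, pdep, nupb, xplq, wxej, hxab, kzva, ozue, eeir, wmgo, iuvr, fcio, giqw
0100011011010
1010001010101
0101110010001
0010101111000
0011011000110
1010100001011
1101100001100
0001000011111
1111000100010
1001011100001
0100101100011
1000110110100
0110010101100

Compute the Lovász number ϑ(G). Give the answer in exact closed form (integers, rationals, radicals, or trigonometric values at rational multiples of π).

sqrt(13)

deg(ozue) = 6; N(ozue) = {xplq, eeir, wmgo, iuvr, fcio, giqw}.
deg(nupb) = 6; N(nupb) = {pdep, xplq, wxej, hxab, eeir, giqw}.
Vertex xplq has 6 neighbors: nupb, wxej, kzva, ozue, eeir, wmgo.
N(pdep) = {wsqf, nupb, kzva, eeir, iuvr, giqw}, |N(pdep)| = 6.
Regular of degree 6 on 13 vertices: strongly regular (13,6,2,3).
spec(A) ≈ [6.0, 1.303, -2.303] (distinct, 3 d.p.).
With N=13: ϑ(G) = 13·(-(-sqrt(13)/2 - 1/2))/(6−(-sqrt(13)/2 - 1/2)) = sqrt(13).
Numerically 3.6055513.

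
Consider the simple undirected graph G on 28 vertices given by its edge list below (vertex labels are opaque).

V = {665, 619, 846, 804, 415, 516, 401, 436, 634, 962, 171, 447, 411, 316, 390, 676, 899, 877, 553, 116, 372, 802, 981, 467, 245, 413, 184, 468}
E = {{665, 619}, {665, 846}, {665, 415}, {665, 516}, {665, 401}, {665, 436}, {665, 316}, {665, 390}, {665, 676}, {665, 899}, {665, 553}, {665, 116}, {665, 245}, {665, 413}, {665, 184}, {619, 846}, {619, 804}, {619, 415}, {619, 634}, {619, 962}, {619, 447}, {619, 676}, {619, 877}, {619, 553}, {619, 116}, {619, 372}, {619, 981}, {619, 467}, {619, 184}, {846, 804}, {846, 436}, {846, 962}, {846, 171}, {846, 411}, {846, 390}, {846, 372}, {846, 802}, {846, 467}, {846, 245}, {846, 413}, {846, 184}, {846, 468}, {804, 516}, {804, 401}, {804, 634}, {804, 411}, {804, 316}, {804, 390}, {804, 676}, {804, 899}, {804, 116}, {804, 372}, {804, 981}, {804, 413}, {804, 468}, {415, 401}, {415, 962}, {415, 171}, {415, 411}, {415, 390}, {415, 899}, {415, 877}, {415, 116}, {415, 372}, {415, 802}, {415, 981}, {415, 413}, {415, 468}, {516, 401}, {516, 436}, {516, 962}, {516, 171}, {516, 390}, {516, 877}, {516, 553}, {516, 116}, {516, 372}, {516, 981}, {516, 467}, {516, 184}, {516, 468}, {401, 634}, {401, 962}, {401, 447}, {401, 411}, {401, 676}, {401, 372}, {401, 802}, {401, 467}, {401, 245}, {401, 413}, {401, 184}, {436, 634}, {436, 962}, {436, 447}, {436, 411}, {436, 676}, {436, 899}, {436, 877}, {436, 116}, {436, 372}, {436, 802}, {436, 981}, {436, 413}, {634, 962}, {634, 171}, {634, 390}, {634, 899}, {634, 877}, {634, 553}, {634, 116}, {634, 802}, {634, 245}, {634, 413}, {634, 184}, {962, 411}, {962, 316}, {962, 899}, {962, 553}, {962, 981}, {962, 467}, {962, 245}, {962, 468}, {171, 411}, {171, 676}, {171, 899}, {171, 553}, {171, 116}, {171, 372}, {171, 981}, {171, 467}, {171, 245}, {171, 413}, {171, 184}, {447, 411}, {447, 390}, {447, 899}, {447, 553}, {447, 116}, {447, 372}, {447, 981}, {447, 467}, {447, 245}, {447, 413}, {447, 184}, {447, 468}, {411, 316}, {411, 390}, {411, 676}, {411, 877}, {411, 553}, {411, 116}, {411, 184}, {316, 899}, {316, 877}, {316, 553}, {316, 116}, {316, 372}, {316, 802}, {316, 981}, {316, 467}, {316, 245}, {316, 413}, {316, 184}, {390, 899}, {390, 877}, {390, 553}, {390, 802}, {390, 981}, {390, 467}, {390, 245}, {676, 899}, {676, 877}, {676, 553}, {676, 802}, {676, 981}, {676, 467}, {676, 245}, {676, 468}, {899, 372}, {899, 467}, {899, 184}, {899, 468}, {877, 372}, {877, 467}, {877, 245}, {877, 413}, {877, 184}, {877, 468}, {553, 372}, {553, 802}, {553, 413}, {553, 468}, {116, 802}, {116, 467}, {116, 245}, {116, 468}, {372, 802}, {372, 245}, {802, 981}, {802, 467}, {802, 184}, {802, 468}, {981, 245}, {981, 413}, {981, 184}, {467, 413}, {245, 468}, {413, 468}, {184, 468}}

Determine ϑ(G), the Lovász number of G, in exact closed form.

N(316) = {665, 804, 962, 411, 899, 877, 553, 116, 372, 802, 981, 467, 245, 413, 184}, |N(316)| = 15.
Vertex 401 has 15 neighbors: 665, 804, 415, 516, 634, 962, 447, 411, 676, 372, 802, 467, 245, 413, 184.
Vertex 877 has 15 neighbors: 619, 415, 516, 436, 634, 411, 316, 390, 676, 372, 467, 245, 413, 184, 468.
Vertex 171 has 15 neighbors: 846, 415, 516, 634, 411, 676, 899, 553, 116, 372, 981, 467, 245, 413, 184.
28-vertex 15-regular graph: Kneser K(8,2) on C(8,2)=28 vertices.
Distinct eigenvalues (to 5 d.p.): [15.0, 1.0, -5.0].
Lovász: ϑ = −28(-5)/(15+-1*(-5)) = 7.
≈ 7.000000000 (to 9 d.p.).

7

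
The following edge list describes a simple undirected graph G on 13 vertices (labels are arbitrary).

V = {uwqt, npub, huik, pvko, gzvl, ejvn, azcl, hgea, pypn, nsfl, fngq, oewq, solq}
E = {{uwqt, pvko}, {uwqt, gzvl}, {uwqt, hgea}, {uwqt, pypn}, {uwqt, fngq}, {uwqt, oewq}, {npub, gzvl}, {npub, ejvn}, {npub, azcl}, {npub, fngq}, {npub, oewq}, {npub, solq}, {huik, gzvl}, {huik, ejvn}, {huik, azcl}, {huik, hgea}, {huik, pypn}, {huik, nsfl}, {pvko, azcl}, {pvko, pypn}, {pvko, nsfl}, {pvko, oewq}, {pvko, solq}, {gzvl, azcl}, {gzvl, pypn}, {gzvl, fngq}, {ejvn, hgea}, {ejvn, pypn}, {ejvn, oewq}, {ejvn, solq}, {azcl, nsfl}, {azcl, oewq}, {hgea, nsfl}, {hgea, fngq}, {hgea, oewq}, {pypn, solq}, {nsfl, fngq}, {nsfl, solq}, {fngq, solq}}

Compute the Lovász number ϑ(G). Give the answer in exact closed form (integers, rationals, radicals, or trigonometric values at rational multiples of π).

sqrt(13)

Vertex azcl has 6 neighbors: npub, huik, pvko, gzvl, nsfl, oewq.
N(hgea) = {uwqt, huik, ejvn, nsfl, fngq, oewq}, |N(hgea)| = 6.
Vertex nsfl has 6 neighbors: huik, pvko, azcl, hgea, fngq, solq.
N(pvko) = {uwqt, azcl, pypn, nsfl, oewq, solq}, |N(pvko)| = 6.
Every vertex has degree 6 (N=13); strongly regular (13,6,2,3).
spec(A) ≈ [6.0, 1.302776, -2.302776] (distinct, 6 d.p.).
ϑ = −N·λ_min/(λ_max−λ_min) = −13·(-sqrt(13)/2 - 1/2)/(6−(-sqrt(13)/2 - 1/2)) = sqrt(13).
≈ 3.6055513 (to 7 d.p.).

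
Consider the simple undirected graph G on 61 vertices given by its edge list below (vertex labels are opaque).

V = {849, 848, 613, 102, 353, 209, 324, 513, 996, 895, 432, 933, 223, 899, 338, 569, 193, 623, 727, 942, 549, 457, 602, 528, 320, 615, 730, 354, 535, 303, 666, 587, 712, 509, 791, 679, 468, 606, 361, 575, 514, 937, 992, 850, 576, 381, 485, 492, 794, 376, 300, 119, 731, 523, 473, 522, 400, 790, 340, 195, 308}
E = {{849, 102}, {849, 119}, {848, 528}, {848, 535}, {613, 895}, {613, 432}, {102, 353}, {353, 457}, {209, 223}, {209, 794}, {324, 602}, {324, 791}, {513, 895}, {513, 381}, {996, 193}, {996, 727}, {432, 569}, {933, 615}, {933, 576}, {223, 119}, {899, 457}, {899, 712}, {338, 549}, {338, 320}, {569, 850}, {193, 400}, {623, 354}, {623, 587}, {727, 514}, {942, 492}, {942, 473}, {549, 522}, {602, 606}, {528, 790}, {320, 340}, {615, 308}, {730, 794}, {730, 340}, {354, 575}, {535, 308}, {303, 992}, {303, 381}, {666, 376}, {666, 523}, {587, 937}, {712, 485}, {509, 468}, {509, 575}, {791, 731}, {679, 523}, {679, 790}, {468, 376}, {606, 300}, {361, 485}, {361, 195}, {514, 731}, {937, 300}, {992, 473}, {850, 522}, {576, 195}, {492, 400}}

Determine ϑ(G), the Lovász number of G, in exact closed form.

61*cos(pi/61)/(cos(pi/61) + 1)

N(937) = {587, 300}, |N(937)| = 2.
N(615) = {933, 308}, |N(615)| = 2.
Vertex 666 has 2 neighbors: 376, 523.
Vertex 523 has 2 neighbors: 666, 679.
Regular of degree 2 on 61 vertices: a single 61-cycle (edge-transitive).
Distinct eigenvalues (to 4 d.p.): [2.0, 1.9894, 1.9577, 1.9053, 1.8326, 1.7406, 1.6301, 1.5023, 1.3585, 1.2004, 1.0296, 0.8478, 0.6571, 0.4594, 0.2568, 0.0515, -0.1544, -0.3586, -0.559, -0.7535, -0.94, -1.1165, -1.2812, -1.4323, -1.5682, -1.6876, -1.789, -1.8714, -1.9341, -1.9762, -1.9973].
λ_max=2, λ_min=-2*cos(pi/61); ϑ = −61·λ_min/(λ_max−λ_min) = 61*cos(pi/61)/(cos(pi/61) + 1).
= 30.4798… (decimal).
Check 30 ≤ 61*cos(pi/61)/(cos(pi/61) + 1) ≤ 31: both strict.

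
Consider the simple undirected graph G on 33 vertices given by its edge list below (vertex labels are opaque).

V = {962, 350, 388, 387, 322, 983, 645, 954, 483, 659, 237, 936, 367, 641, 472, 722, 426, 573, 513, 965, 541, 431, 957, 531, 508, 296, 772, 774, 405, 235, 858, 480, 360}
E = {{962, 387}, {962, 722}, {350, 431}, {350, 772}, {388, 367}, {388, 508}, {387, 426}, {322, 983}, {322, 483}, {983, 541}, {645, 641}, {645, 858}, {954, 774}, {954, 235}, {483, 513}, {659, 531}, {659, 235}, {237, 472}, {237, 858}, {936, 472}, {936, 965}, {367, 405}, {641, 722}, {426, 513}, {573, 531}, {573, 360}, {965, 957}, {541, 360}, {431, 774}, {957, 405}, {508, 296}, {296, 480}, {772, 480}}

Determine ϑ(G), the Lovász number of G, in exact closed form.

deg(531) = 2; N(531) = {659, 573}.
N(772) = {350, 480}, |N(772)| = 2.
N(965) = {936, 957}, |N(965)| = 2.
deg(983) = 2; N(983) = {322, 541}.
33-vertex 2-regular graph: a single 33-cycle (edge-transitive).
The 17 distinct eigenvalues: [2.0, 1.96386, 1.85674, 1.68251, 1.44747, 1.16011, 0.83083, 0.47152, 0.09516, -0.28463, -0.65414, -1.0, -1.30972, -1.57211, -1.77767, -1.91899, -1.99094].
With N=33: ϑ(G) = 33·(-(-1)*2*cos(pi/33))/(2−(-2*cos(pi/33))) = 33*cos(pi/33)/(cos(pi/33) + 1).
≈ 16.4625586 (to 7 d.p.).
Sandwich: α(G)=16 ≤ ϑ(G)=33*cos(pi/33)/(cos(pi/33) + 1) ≤ χ(Ḡ)=17 (both strict).

33*cos(pi/33)/(cos(pi/33) + 1)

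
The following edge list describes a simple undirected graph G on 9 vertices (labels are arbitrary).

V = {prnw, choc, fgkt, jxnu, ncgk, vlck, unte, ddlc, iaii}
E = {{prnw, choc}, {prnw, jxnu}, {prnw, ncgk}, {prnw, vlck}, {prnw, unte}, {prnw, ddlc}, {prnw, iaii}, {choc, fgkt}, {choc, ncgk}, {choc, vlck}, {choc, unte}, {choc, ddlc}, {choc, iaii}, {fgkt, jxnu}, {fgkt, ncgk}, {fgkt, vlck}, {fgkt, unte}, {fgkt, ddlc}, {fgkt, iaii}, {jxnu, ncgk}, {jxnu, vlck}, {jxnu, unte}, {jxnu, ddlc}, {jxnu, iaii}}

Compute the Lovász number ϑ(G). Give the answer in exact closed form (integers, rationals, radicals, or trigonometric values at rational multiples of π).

5

deg(ncgk) = 4; N(ncgk) = {prnw, choc, fgkt, jxnu}.
Vertex unte has 4 neighbors: prnw, choc, fgkt, jxnu.
Vertex prnw has 7 neighbors: choc, jxnu, ncgk, vlck, unte, ddlc, iaii.
N(choc) = {prnw, fgkt, ncgk, vlck, unte, ddlc, iaii}, |N(choc)| = 7.
K_{5,2,2} (perfect); ϑ(G) = α(G) = max{5,2,2} = 5.
≈ 5.00000000 (to 8 d.p.).
Sandwich: α(G)=5 ≤ ϑ(G)=5 ≤ χ(Ḡ)=5 (collapsed).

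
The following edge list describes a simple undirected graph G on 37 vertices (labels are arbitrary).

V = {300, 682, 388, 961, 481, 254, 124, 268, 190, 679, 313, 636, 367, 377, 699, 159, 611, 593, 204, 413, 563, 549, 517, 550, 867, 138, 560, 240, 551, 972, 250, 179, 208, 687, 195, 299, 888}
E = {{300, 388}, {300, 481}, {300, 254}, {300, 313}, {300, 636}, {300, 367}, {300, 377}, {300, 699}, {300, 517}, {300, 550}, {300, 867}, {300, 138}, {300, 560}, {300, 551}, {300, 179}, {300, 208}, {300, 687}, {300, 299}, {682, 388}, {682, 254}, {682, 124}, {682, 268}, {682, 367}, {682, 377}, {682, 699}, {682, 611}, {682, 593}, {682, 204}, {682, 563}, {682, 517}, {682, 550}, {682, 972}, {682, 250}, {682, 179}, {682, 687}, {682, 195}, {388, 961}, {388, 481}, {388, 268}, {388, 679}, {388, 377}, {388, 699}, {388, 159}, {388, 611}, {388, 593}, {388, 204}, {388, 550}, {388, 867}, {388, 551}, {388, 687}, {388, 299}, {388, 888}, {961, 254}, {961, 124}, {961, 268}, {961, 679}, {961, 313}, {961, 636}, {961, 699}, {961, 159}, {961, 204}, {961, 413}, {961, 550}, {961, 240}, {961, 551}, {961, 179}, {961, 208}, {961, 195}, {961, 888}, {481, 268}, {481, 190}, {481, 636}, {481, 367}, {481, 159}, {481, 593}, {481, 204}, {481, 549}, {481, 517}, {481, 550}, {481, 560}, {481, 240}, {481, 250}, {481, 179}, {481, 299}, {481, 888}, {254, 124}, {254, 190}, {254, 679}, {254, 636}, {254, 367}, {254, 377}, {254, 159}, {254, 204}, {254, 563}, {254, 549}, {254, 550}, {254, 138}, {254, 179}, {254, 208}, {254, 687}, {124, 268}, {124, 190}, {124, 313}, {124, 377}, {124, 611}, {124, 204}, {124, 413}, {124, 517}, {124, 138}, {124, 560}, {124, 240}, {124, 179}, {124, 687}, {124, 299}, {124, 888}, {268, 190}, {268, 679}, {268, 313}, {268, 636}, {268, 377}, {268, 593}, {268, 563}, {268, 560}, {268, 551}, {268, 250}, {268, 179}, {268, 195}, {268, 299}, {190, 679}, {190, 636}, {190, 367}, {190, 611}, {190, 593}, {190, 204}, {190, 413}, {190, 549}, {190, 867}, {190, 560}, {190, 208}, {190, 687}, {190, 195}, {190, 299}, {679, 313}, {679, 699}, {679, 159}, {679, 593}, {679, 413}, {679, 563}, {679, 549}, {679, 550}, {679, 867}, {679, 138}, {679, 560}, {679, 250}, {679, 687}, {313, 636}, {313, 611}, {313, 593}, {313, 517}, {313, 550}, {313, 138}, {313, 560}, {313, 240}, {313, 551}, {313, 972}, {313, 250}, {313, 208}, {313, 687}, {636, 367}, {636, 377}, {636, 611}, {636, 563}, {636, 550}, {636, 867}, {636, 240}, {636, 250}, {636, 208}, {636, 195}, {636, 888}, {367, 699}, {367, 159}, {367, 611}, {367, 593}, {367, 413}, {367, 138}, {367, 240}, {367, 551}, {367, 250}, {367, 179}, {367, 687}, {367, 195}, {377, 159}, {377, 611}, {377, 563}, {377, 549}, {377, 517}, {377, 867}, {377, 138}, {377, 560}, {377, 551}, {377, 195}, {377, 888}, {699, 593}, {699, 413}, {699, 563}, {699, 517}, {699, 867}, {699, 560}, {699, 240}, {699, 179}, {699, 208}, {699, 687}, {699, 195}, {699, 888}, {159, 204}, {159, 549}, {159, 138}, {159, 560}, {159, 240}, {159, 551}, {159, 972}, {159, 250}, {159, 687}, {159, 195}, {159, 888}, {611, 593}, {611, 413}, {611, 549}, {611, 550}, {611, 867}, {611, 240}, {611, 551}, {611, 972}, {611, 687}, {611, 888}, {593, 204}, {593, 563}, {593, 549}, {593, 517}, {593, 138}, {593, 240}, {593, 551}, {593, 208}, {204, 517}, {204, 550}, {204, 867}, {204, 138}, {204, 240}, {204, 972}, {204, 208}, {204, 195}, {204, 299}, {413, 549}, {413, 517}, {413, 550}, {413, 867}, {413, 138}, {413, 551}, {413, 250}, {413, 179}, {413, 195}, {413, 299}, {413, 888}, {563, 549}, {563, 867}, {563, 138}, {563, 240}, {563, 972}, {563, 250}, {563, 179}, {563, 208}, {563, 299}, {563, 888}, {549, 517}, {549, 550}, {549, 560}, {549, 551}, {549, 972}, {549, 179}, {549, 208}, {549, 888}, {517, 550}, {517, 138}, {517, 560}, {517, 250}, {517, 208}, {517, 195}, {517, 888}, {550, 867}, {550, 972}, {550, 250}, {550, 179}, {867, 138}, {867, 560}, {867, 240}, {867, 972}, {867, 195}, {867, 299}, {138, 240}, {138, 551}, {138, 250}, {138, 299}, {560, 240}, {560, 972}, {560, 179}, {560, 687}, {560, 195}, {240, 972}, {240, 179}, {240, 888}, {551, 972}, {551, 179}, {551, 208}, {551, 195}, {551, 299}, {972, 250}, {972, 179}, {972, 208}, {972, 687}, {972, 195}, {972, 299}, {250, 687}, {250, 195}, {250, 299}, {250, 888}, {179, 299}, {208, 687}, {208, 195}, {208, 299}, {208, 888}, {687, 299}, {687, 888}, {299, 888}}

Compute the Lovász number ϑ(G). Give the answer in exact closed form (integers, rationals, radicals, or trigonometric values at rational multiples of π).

deg(204) = 18; N(204) = {682, 388, 961, 481, 254, 124, 190, 159, 593, 517, 550, 867, 138, 240, 972, 208, 195, 299}.
deg(560) = 18; N(560) = {300, 481, 124, 268, 190, 679, 313, 377, 699, 159, 549, 517, 867, 240, 972, 179, 687, 195}.
deg(179) = 18; N(179) = {300, 682, 961, 481, 254, 124, 268, 367, 699, 413, 563, 549, 550, 560, 240, 551, 972, 299}.
deg(517) = 18; N(517) = {300, 682, 481, 124, 313, 377, 699, 593, 204, 413, 549, 550, 138, 560, 250, 208, 195, 888}.
deg(v) = 18 for all v (|V|=37); SR(37,18,8,9) — a Paley graph.
The 3 distinct eigenvalues: [18.0, 2.541, -3.541].
−37·(-sqrt(37)/2 - 1/2) / ((18)−(-sqrt(37)/2 - 1/2)) = sqrt(37) = ϑ(G).
≈ 6.0827625 (to 7 d.p.).

sqrt(37)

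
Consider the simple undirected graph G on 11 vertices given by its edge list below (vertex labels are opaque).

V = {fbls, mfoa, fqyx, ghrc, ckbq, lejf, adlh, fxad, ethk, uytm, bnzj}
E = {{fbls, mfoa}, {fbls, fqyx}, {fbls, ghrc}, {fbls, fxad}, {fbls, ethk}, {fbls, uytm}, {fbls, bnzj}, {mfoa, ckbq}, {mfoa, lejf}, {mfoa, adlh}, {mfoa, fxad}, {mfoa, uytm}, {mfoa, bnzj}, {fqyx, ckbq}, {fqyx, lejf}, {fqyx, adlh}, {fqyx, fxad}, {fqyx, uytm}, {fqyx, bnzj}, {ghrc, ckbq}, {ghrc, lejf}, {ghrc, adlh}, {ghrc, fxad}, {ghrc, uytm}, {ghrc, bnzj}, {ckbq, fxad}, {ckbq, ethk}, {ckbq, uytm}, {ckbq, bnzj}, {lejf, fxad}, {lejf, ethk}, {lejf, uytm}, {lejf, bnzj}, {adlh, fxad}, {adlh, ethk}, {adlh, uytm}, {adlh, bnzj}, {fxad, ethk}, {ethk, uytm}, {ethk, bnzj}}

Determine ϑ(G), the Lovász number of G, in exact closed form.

4

Vertex adlh has 7 neighbors: mfoa, fqyx, ghrc, fxad, ethk, uytm, bnzj.
Vertex ghrc has 7 neighbors: fbls, ckbq, lejf, adlh, fxad, uytm, bnzj.
N(fxad) = {fbls, mfoa, fqyx, ghrc, ckbq, lejf, adlh, ethk}, |N(fxad)| = 8.
deg(ckbq) = 7; N(ckbq) = {mfoa, fqyx, ghrc, fxad, ethk, uytm, bnzj}.
Complete 3-partite, parts [4, 4, 3]: perfect, ϑ = α = 4.
ϑ(G) ≈ 4.00000000.
Sandwich: α(G)=4 ≤ ϑ(G)=4 ≤ χ(Ḡ)=4 (collapsed).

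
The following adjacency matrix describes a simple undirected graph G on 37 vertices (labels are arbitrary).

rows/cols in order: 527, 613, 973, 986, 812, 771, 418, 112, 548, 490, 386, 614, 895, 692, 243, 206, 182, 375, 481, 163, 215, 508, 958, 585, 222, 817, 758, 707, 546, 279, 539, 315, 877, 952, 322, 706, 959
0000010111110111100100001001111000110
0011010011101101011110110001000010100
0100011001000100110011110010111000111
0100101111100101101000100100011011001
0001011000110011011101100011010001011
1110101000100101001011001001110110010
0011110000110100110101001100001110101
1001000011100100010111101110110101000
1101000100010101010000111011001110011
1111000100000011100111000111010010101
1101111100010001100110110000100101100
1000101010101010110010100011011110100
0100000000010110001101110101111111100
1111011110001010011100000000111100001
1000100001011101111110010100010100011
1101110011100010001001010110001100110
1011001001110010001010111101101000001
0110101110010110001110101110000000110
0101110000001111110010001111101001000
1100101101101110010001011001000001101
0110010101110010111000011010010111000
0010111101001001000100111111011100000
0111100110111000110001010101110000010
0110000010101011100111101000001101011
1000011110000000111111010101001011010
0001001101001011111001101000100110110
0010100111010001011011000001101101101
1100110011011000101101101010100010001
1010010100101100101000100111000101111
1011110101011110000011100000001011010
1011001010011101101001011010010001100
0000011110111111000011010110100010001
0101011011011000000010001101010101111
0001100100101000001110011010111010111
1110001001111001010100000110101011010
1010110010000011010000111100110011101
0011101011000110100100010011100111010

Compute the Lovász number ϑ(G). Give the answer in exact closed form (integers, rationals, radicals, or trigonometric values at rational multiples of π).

sqrt(37)

deg(539) = 18; N(539) = {527, 973, 986, 418, 548, 614, 895, 692, 206, 182, 481, 508, 585, 222, 758, 279, 952, 322}.
deg(508) = 18; N(508) = {973, 812, 771, 418, 112, 490, 895, 206, 163, 958, 585, 222, 817, 758, 707, 279, 539, 315}.
N(959) = {973, 986, 812, 418, 548, 490, 692, 243, 182, 163, 585, 758, 707, 546, 315, 877, 952, 706}, |N(959)| = 18.
deg(986) = 18; N(986) = {613, 812, 418, 112, 548, 490, 386, 692, 206, 182, 481, 958, 817, 279, 539, 877, 952, 959}.
G on 37 vertices is 18-regular; SR(37,18,8,9) — a Paley graph.
The 3 distinct eigenvalues: [18.0, 2.5414, -3.5414].
ϑ = −N·λ_min/(λ_max−λ_min) = −37·(-sqrt(37)/2 - 1/2)/(18−(-sqrt(37)/2 - 1/2)) = sqrt(37).
= 6.0828… (decimal).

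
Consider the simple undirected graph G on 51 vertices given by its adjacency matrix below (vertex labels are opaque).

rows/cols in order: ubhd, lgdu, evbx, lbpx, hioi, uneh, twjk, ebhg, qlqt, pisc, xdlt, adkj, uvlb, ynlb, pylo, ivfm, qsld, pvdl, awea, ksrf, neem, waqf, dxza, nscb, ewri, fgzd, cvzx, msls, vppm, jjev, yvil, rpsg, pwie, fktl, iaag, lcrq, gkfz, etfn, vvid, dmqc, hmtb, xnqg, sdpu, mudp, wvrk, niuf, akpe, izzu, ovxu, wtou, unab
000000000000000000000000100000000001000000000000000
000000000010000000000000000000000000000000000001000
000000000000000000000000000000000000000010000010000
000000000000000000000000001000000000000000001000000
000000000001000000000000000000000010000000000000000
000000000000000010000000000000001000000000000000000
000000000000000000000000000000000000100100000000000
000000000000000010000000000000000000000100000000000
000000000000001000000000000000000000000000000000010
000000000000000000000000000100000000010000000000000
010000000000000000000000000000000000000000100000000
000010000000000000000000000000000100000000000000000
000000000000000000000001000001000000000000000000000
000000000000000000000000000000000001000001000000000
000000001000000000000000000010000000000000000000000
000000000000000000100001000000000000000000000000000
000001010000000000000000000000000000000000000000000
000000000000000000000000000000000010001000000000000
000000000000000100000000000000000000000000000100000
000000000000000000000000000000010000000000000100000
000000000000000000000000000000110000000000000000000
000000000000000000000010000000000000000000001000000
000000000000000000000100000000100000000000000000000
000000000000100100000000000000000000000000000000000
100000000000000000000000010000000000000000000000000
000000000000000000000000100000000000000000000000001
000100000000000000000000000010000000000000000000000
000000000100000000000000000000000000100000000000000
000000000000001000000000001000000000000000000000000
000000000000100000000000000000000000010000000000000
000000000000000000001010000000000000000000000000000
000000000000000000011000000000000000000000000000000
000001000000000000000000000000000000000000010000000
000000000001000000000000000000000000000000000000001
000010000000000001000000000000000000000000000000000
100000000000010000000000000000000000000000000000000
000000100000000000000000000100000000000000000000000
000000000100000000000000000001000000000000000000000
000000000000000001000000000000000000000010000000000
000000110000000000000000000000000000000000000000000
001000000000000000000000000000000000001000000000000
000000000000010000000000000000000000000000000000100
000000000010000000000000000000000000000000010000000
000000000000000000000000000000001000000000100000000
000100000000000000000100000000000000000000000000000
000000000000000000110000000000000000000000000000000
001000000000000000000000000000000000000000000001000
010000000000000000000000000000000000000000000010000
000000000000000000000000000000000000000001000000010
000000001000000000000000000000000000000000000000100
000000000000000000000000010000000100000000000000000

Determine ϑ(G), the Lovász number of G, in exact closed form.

51*cos(pi/51)/(cos(pi/51) + 1)

N(dxza) = {waqf, yvil}, |N(dxza)| = 2.
N(adkj) = {hioi, fktl}, |N(adkj)| = 2.
N(uvlb) = {nscb, jjev}, |N(uvlb)| = 2.
Vertex gkfz has 2 neighbors: twjk, msls.
2-regular, N=51; this is C_{51}, the 51-cycle.
Distinct eigenvalues (to 4 d.p.): [2.0, 1.9848, 1.9396, 1.8649, 1.762, 1.6324, 1.478, 1.3012, 1.1047, 0.8915, 0.6647, 0.4279, 0.1845, -0.0616, -0.3068, -0.5473, -0.7796, -1.0, -1.2053, -1.3923, -1.5582, -1.7004, -1.8169, -1.9059, -1.9659, -1.9962].
Lovász: ϑ = −51(-2*cos(pi/51))/(2+-(-1)*2*cos(pi/51)) = 51*cos(pi/51)/(cos(pi/51) + 1).
≈ 25.475794 (to 6 d.p.).
Check 25 ≤ 51*cos(pi/51)/(cos(pi/51) + 1) ≤ 26: both strict.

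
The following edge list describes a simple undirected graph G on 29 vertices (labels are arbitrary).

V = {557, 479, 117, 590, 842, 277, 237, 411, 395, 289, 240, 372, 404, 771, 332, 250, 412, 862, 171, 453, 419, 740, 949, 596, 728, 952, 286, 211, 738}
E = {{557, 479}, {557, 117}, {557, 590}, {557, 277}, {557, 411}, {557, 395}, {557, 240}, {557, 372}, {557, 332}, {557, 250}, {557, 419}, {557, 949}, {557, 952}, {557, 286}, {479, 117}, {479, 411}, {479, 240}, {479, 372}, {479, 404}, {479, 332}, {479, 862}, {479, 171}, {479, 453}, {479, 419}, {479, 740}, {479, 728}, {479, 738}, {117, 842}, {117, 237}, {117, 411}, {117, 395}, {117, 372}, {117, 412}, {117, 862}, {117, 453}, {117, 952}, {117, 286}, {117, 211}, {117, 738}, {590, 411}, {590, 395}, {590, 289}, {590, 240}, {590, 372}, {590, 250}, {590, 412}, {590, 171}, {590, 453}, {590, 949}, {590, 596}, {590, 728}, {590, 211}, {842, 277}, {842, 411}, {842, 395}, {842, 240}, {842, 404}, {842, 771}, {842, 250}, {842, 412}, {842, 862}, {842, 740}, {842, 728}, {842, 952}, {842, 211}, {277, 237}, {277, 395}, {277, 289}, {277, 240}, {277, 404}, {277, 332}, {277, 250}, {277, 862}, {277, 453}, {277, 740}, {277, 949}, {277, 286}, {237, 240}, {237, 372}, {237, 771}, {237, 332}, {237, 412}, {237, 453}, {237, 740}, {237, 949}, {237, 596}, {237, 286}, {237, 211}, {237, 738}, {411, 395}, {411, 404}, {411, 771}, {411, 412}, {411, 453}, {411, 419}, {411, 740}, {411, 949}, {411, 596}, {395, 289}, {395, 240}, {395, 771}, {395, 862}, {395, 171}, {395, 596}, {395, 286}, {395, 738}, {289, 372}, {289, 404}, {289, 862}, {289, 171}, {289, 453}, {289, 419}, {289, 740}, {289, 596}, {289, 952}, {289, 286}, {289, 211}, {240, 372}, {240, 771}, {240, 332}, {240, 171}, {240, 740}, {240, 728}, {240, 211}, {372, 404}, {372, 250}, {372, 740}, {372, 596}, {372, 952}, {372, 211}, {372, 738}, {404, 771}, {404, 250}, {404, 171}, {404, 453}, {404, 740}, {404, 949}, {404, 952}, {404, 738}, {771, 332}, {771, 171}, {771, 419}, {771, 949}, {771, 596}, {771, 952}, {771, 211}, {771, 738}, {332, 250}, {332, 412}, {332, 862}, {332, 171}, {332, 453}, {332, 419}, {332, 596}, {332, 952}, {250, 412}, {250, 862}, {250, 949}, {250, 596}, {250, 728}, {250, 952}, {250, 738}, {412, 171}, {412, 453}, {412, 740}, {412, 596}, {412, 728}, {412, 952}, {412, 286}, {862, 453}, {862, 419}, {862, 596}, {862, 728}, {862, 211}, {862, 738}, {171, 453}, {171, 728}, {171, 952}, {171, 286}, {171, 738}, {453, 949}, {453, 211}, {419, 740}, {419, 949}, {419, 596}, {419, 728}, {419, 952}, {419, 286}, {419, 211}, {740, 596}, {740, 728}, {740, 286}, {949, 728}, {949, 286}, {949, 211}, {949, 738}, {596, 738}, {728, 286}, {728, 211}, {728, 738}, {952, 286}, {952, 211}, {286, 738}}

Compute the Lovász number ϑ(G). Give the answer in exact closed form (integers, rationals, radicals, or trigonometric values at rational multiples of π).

Vertex 771 has 14 neighbors: 842, 237, 411, 395, 240, 404, 332, 171, 419, 949, 596, 952, 211, 738.
N(237) = {117, 277, 240, 372, 771, 332, 412, 453, 740, 949, 596, 286, 211, 738}, |N(237)| = 14.
Vertex 479 has 14 neighbors: 557, 117, 411, 240, 372, 404, 332, 862, 171, 453, 419, 740, 728, 738.
Vertex 289 has 14 neighbors: 590, 277, 395, 372, 404, 862, 171, 453, 419, 740, 596, 952, 286, 211.
14-regular, N=29; Paley(29): SR with (k,λ,μ)=(14,6,7).
The 3 distinct eigenvalues: [14.0, 2.193, -3.193].
λ_max=14, λ_min=-sqrt(29)/2 - 1/2; ϑ = −29·λ_min/(λ_max−λ_min) = sqrt(29).
Numerically 5.3851648.

sqrt(29)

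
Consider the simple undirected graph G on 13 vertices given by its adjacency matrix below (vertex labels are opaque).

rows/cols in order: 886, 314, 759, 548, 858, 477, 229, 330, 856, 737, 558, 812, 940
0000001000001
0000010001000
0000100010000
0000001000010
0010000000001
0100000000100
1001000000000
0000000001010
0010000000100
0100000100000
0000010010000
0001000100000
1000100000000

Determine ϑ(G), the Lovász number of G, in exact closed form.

13*cos(pi/13)/(cos(pi/13) + 1)

deg(856) = 2; N(856) = {759, 558}.
Vertex 886 has 2 neighbors: 229, 940.
deg(477) = 2; N(477) = {314, 558}.
Vertex 314 has 2 neighbors: 477, 737.
deg(v) = 2 for all v (|V|=13); connected 2-regular on 13 ⇒ C_{13}.
A has 7 distinct eigenvalues ≈ [2.0, 1.771, 1.136, 0.241, -0.709, -1.497, -1.942].
Lovász: ϑ = −13(-2*cos(pi/13))/(2+-(-1)*2*cos(pi/13)) = 13*cos(pi/13)/(cos(pi/13) + 1).
= 6.40417… (decimal).
Lovász sandwich 6 ≤ 13*cos(pi/13)/(cos(pi/13) + 1) ≤ 7: both strict.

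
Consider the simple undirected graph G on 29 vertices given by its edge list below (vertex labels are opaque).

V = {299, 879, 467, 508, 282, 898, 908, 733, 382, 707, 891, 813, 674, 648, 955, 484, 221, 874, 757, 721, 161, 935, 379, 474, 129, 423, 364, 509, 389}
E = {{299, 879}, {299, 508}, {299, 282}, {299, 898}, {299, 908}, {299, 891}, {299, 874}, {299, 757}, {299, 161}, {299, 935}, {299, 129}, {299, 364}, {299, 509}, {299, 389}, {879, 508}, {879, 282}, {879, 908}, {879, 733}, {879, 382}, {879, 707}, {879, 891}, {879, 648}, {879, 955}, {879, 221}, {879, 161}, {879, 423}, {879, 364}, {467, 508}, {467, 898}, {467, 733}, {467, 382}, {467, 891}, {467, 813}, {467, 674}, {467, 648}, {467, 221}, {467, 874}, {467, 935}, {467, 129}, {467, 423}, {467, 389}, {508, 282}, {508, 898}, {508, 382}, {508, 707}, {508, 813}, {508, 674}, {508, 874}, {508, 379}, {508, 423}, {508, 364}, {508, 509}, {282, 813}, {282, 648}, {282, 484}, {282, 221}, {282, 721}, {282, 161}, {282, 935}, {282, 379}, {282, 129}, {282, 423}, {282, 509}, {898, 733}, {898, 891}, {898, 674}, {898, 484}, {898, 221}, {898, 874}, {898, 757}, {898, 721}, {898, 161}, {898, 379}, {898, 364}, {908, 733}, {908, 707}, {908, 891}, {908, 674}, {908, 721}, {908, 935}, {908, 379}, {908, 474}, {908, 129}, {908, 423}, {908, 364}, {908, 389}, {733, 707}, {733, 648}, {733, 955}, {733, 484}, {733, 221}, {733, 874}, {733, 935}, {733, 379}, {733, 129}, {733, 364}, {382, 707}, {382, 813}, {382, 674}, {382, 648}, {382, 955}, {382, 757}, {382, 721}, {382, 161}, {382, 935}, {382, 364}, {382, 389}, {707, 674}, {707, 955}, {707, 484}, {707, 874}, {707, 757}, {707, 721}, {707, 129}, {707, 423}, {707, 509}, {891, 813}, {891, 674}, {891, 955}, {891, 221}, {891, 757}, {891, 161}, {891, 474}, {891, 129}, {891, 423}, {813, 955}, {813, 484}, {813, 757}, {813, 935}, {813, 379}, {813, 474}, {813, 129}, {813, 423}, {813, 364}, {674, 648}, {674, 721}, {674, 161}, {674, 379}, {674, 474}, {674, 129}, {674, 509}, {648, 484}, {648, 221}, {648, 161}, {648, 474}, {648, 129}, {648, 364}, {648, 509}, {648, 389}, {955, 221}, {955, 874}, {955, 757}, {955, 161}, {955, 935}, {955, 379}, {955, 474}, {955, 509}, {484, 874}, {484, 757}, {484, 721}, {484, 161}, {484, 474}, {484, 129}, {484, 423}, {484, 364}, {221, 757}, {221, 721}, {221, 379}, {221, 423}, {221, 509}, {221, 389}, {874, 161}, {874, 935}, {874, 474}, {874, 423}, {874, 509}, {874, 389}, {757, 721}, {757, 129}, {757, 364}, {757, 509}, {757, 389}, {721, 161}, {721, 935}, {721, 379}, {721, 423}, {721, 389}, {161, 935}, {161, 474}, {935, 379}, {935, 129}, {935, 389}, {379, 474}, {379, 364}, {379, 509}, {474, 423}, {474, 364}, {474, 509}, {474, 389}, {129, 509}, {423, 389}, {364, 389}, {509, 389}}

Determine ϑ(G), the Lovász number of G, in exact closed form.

sqrt(29)

deg(508) = 14; N(508) = {299, 879, 467, 282, 898, 382, 707, 813, 674, 874, 379, 423, 364, 509}.
Vertex 389 has 14 neighbors: 299, 467, 908, 382, 648, 221, 874, 757, 721, 935, 474, 423, 364, 509.
N(707) = {879, 508, 908, 733, 382, 674, 955, 484, 874, 757, 721, 129, 423, 509}, |N(707)| = 14.
N(423) = {879, 467, 508, 282, 908, 707, 891, 813, 484, 221, 874, 721, 474, 389}, |N(423)| = 14.
29-vertex 14-regular graph: strongly regular (29,14,6,7).
spec(A) ≈ [14.0, 2.1926, -3.1926] (distinct, 4 d.p.).
Lovász: ϑ = −29(-sqrt(29)/2 - 1/2)/(14+-(-sqrt(29)/2 - 1/2)) = sqrt(29).
ϑ(G) ≈ 5.38516.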